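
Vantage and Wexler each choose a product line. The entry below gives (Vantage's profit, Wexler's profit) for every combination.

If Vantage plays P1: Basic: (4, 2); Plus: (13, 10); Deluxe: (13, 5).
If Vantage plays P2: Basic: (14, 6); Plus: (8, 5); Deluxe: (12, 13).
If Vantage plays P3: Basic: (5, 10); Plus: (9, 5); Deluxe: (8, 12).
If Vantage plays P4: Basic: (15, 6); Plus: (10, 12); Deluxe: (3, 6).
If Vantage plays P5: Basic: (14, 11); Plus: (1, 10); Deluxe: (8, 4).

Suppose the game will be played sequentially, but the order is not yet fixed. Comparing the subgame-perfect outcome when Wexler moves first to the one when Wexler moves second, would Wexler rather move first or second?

If Vantage leads: Wexler's best replies are P1→Plus, P2→Deluxe, P3→Deluxe, P4→Plus, P5→Basic; Vantage's induced payoffs 13, 12, 8, 10, 14; outcome (P5, Basic), payoffs (14, 11).
If Wexler leads: Vantage's best replies are Basic→P4, Plus→P1, Deluxe→P1; Wexler's induced payoffs 6, 10, 5; outcome (P1, Plus), payoffs (13, 10).
Wexler gets 10 moving first and 11 moving second, so Wexler prefers to move second.

second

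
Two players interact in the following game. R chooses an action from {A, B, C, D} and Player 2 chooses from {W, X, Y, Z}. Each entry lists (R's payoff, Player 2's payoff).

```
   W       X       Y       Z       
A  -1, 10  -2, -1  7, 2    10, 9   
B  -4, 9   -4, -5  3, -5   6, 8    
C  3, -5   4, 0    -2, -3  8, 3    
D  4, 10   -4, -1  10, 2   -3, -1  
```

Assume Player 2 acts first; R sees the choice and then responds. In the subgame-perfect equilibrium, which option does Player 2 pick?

Backward induction with Player 2 moving first.
- W: BR = D, leader payoff 10.
- X: BR = C, leader payoff 0.
- Y: BR = D, leader payoff 2.
- Z: BR = A, leader payoff 9.
Maximizing over 10, 0, 2, 9, Player 2 chooses W. Subgame-perfect outcome: (D, W) with payoffs (4, 10).

W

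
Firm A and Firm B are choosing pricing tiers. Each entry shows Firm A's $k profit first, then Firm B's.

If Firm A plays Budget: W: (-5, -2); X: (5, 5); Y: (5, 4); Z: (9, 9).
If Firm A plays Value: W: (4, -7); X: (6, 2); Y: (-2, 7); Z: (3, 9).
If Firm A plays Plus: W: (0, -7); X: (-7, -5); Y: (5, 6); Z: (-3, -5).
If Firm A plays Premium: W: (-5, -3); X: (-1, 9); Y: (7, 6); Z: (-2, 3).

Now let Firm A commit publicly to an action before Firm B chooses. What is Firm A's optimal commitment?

Solve by backward induction (Firm A leads).
- Budget: BR = Z, leader payoff 9.
- Value: BR = Z, leader payoff 3.
- Plus: BR = Y, leader payoff 5.
- Premium: BR = X, leader payoff -1.
Firm A's induced payoffs are 9, 3, 5, -1, so Firm A commits to Budget. Subgame-perfect outcome: (Budget, Z) with payoffs (9, 9).

Budget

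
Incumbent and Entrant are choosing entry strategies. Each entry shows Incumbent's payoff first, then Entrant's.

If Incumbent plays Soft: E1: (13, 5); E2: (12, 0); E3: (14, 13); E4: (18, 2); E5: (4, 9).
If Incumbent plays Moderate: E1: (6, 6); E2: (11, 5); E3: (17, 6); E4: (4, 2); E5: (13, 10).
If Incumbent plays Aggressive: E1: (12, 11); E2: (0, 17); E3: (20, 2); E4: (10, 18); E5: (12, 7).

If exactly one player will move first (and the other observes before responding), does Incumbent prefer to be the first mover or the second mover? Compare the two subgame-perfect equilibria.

first

If Incumbent leads: Entrant's best replies are Soft→E3, Moderate→E5, Aggressive→E4; Incumbent's induced payoffs 14, 13, 10; outcome (Soft, E3), payoffs (14, 13).
If Entrant leads: Incumbent's best replies are E1→Soft, E2→Soft, E3→Aggressive, E4→Soft, E5→Moderate; Entrant's induced payoffs 5, 0, 2, 2, 10; outcome (Moderate, E5), payoffs (13, 10).
Incumbent gets 14 moving first and 13 moving second, so Incumbent prefers to move first.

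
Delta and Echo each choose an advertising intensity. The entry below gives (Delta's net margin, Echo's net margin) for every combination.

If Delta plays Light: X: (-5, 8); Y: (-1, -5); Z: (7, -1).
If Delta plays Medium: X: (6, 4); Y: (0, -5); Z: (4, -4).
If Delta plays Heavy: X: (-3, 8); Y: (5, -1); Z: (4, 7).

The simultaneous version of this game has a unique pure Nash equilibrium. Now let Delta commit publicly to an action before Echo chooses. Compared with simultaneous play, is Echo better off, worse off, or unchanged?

unchanged

Solve by backward induction (Delta leads).
- Light: Echo compares 8, -5, -1 and picks X; Delta would get -5.
- Medium: Echo compares 4, -5, -4 and picks X; Delta would get 6.
- Heavy: Echo compares 8, -1, 7 and picks X; Delta would get -3.
Among -5, 6, -3, the best is 6 at Medium. Subgame-perfect outcome: (Medium, X) with payoffs (6, 4).
For the simultaneous game, intersect best replies.
Delta's best replies: X→Medium; Y→Heavy; Z→Light.
Echo's best replies: Light→X; Medium→X; Heavy→X.
The unique mutual best reply is (Medium, X), giving (6, 4).
Echo earns 4 sequentially versus 4 at the Nash outcome: unchanged.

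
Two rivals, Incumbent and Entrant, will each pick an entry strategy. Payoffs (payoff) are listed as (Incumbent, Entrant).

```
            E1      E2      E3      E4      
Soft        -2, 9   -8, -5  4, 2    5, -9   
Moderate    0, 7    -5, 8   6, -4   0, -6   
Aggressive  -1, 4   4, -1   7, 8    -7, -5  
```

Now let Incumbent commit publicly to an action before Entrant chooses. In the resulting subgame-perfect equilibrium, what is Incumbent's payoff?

7

Work backward from Entrant's decision.
- Soft → Entrant plays E1 (best of 9, -5, 2, -9); Incumbent gets -2.
- Moderate → Entrant plays E2 (best of 7, 8, -4, -6); Incumbent gets -5.
- Aggressive → Entrant plays E3 (best of 4, -1, 8, -5); Incumbent gets 7.
Among -2, -5, 7, the best is 7 at Aggressive. Subgame-perfect outcome: (Aggressive, E3) with payoffs (7, 8).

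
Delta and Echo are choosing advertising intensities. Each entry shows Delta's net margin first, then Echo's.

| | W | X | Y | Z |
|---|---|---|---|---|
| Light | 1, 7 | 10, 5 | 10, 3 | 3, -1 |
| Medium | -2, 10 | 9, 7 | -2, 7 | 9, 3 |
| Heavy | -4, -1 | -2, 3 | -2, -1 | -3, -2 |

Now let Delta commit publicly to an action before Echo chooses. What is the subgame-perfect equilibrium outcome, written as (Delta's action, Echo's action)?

(Light, W)

Work backward from Echo's decision.
- Light: Echo compares 7, 5, 3, -1 and picks W; Delta would get 1.
- Medium: Echo compares 10, 7, 7, 3 and picks W; Delta would get -2.
- Heavy: Echo compares -1, 3, -1, -2 and picks X; Delta would get -2.
Delta's induced payoffs are 1, -2, -2, so Delta commits to Light. Subgame-perfect outcome: (Light, W) with payoffs (1, 7).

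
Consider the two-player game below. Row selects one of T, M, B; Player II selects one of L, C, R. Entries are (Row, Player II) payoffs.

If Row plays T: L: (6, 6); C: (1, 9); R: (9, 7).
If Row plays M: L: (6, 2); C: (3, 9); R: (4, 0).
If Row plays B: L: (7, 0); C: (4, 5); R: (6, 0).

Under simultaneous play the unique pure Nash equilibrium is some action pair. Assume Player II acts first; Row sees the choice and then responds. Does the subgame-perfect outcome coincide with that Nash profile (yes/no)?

no

Work backward from Row's decision.
- L → Row plays B (best of 6, 6, 7); Player II gets 0.
- C → Row plays B (best of 1, 3, 4); Player II gets 5.
- R → Row plays T (best of 9, 4, 6); Player II gets 7.
Among 0, 5, 7, the best is 7 at R. Subgame-perfect outcome: (T, R) with payoffs (9, 7).
For the simultaneous game, intersect best replies.
Row's best replies: L→B; C→B; R→T.
Player II's best replies: T→C; M→C; B→C.
Only (B, C) has each player best-responding; Nash payoffs (4, 5).
Sequential outcome (T, R) differs from the Nash profile (B, C).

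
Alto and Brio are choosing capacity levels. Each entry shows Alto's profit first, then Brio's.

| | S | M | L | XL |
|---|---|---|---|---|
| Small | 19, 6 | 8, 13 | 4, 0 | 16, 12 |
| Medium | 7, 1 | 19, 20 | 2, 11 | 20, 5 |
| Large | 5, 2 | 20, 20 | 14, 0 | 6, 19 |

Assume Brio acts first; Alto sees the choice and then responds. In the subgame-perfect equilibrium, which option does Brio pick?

Solve by backward induction (Brio leads).
- S: Alto compares 19, 7, 5 and picks Small; Brio would get 6.
- M: Alto compares 8, 19, 20 and picks Large; Brio would get 20.
- L: Alto compares 4, 2, 14 and picks Large; Brio would get 0.
- XL: Alto compares 16, 20, 6 and picks Medium; Brio would get 5.
Among 6, 20, 0, 5, the best is 20 at M. Subgame-perfect outcome: (Large, M) with payoffs (20, 20).

M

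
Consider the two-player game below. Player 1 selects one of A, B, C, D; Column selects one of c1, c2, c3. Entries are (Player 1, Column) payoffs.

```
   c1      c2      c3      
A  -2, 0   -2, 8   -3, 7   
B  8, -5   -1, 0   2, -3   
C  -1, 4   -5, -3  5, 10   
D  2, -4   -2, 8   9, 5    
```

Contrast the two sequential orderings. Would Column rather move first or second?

If Player 1 leads: Column's best replies are A→c2, B→c2, C→c3, D→c2; Player 1's induced payoffs -2, -1, 5, -2; outcome (C, c3), payoffs (5, 10).
If Column leads: Player 1's best replies are c1→B, c2→B, c3→D; Column's induced payoffs -5, 0, 5; outcome (D, c3), payoffs (9, 5).
Column gets 5 moving first and 10 moving second, so Column prefers to move second.

second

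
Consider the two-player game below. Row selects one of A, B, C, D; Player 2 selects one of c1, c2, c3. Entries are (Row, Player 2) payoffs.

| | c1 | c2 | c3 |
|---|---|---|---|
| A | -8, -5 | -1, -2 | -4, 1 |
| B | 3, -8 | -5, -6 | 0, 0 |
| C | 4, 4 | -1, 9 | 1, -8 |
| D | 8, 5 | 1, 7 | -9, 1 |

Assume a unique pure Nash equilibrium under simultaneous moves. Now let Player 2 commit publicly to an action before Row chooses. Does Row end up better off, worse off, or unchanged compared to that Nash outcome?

Solve by backward induction (Player 2 leads).
- c1 → Row plays D (best of -8, 3, 4, 8); Player 2 gets 5.
- c2 → Row plays D (best of -1, -5, -1, 1); Player 2 gets 7.
- c3 → Row plays C (best of -4, 0, 1, -9); Player 2 gets -8.
Player 2's induced payoffs are 5, 7, -8, so Player 2 commits to c2. Subgame-perfect outcome: (D, c2) with payoffs (1, 7).
Under simultaneous play:
Row's best replies: c1→D; c2→D; c3→C.
Player 2's best replies: A→c3; B→c3; C→c2; D→c2.
Only (D, c2) has each player best-responding; Nash payoffs (1, 7).
Row earns 1 sequentially versus 1 at the Nash outcome: unchanged.

unchanged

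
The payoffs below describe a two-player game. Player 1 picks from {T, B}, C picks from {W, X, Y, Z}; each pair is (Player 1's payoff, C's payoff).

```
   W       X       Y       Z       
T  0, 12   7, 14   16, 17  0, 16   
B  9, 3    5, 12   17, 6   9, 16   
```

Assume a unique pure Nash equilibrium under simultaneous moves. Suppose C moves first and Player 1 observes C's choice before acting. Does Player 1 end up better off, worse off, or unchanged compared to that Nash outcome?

unchanged

Player 1 best-responds to each possible C move:
- W: BR = B, leader payoff 3.
- X: BR = T, leader payoff 14.
- Y: BR = B, leader payoff 6.
- Z: BR = B, leader payoff 16.
Maximizing over 3, 14, 6, 16, C chooses Z. Subgame-perfect outcome: (B, Z) with payoffs (9, 16).
Now find the simultaneous Nash equilibrium.
Player 1's best replies: W→B; X→T; Y→B; Z→B.
C's best replies: T→Y; B→Z.
Only (B, Z) has each player best-responding; Nash payoffs (9, 16).
Player 1 earns 9 sequentially versus 9 at the Nash outcome: unchanged.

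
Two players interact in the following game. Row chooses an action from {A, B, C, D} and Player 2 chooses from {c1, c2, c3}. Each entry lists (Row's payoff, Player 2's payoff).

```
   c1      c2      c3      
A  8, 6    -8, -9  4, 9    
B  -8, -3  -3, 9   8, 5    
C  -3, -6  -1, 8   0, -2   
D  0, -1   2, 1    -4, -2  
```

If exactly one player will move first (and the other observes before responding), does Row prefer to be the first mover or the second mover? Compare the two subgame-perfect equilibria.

second

If Row leads: Player 2's best replies are A→c3, B→c2, C→c2, D→c2; Row's induced payoffs 4, -3, -1, 2; outcome (A, c3), payoffs (4, 9).
If Player 2 leads: Row's best replies are c1→A, c2→D, c3→B; Player 2's induced payoffs 6, 1, 5; outcome (A, c1), payoffs (8, 6).
Row gets 4 moving first and 8 moving second, so Row prefers to move second.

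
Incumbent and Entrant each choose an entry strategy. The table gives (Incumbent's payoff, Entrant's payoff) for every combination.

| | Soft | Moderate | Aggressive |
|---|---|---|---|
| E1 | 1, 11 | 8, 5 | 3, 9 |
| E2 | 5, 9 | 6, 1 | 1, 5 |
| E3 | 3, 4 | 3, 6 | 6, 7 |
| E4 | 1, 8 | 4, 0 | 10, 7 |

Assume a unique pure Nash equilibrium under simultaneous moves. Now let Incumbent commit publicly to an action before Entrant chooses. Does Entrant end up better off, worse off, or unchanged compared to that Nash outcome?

worse off

Backward induction with Incumbent moving first.
- E1: Entrant compares 11, 5, 9 and picks Soft; Incumbent would get 1.
- E2: Entrant compares 9, 1, 5 and picks Soft; Incumbent would get 5.
- E3: Entrant compares 4, 6, 7 and picks Aggressive; Incumbent would get 6.
- E4: Entrant compares 8, 0, 7 and picks Soft; Incumbent would get 1.
Incumbent's induced payoffs are 1, 5, 6, 1, so Incumbent commits to E3. Subgame-perfect outcome: (E3, Aggressive) with payoffs (6, 7).
For the simultaneous game, intersect best replies.
Incumbent's best replies: Soft→E2; Moderate→E1; Aggressive→E4.
Entrant's best replies: E1→Soft; E2→Soft; E3→Aggressive; E4→Soft.
Only (E2, Soft) has each player best-responding; Nash payoffs (5, 9).
Entrant earns 7 sequentially versus 9 at the Nash outcome: worse off.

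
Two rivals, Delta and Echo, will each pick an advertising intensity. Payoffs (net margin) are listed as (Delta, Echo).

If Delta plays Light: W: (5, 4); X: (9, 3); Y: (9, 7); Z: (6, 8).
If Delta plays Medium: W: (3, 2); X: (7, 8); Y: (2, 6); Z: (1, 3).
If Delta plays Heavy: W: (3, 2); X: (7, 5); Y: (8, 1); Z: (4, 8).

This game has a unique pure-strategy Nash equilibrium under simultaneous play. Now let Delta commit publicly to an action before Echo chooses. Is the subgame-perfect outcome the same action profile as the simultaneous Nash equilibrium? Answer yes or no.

no

Work backward from Echo's decision.
- Light: Echo compares 4, 3, 7, 8 and picks Z; Delta would get 6.
- Medium: Echo compares 2, 8, 6, 3 and picks X; Delta would get 7.
- Heavy: Echo compares 2, 5, 1, 8 and picks Z; Delta would get 4.
Delta's induced payoffs are 6, 7, 4, so Delta commits to Medium. Subgame-perfect outcome: (Medium, X) with payoffs (7, 8).
Now find the simultaneous Nash equilibrium.
Delta's best replies: W→Light; X→Light; Y→Light; Z→Light.
Echo's best replies: Light→Z; Medium→X; Heavy→Z.
The unique mutual best reply is (Light, Z), giving (6, 8).
Sequential outcome (Medium, X) differs from the Nash profile (Light, Z).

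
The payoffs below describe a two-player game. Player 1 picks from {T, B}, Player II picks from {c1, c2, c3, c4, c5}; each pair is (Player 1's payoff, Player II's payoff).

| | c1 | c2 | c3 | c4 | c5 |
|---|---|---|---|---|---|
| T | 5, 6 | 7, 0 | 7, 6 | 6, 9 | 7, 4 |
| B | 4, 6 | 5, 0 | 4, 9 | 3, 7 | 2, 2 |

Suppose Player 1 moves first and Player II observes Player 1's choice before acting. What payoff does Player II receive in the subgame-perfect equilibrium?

Player II best-responds to each possible Player 1 move:
- T → Player II plays c4 (best of 6, 0, 6, 9, 4); Player 1 gets 6.
- B → Player II plays c3 (best of 6, 0, 9, 7, 2); Player 1 gets 4.
Player 1's induced payoffs are 6, 4, so Player 1 commits to T. Subgame-perfect outcome: (T, c4) with payoffs (6, 9).

9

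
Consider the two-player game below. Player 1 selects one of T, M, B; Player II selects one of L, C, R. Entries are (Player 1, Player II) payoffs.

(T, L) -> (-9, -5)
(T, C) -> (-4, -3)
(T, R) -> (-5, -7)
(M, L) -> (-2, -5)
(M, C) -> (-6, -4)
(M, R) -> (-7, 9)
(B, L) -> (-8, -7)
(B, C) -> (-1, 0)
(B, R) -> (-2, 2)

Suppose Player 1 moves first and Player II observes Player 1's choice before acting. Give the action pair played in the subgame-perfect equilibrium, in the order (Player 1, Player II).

(B, R)

Player II best-responds to each possible Player 1 move:
- T: BR = C, leader payoff -4.
- M: BR = R, leader payoff -7.
- B: BR = R, leader payoff -2.
Maximizing over -4, -7, -2, Player 1 chooses B. Subgame-perfect outcome: (B, R) with payoffs (-2, 2).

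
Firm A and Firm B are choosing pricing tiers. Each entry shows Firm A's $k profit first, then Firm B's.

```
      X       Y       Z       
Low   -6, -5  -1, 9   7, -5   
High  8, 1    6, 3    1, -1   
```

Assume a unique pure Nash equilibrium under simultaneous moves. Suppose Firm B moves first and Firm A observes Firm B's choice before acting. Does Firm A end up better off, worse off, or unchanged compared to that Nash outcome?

unchanged

Firm A best-responds to each possible Firm B move:
- X: BR = High, leader payoff 1.
- Y: BR = High, leader payoff 3.
- Z: BR = Low, leader payoff -5.
Maximizing over 1, 3, -5, Firm B chooses Y. Subgame-perfect outcome: (High, Y) with payoffs (6, 3).
Under simultaneous play:
Firm A's best replies: X→High; Y→High; Z→Low.
Firm B's best replies: Low→Y; High→Y.
Only (High, Y) has each player best-responding; Nash payoffs (6, 3).
Firm A earns 6 sequentially versus 6 at the Nash outcome: unchanged.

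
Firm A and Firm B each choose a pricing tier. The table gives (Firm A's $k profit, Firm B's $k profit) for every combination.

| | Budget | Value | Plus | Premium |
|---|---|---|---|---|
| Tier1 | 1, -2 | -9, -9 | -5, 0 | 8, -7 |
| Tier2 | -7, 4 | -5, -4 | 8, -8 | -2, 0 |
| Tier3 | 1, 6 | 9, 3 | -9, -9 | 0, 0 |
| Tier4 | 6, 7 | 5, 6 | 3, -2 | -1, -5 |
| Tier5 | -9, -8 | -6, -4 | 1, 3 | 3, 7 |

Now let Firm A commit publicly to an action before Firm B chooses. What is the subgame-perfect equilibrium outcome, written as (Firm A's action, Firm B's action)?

(Tier4, Budget)

Firm B best-responds to each possible Firm A move:
- Tier1 → Firm B plays Plus (best of -2, -9, 0, -7); Firm A gets -5.
- Tier2 → Firm B plays Budget (best of 4, -4, -8, 0); Firm A gets -7.
- Tier3 → Firm B plays Budget (best of 6, 3, -9, 0); Firm A gets 1.
- Tier4 → Firm B plays Budget (best of 7, 6, -2, -5); Firm A gets 6.
- Tier5 → Firm B plays Premium (best of -8, -4, 3, 7); Firm A gets 3.
Firm A's induced payoffs are -5, -7, 1, 6, 3, so Firm A commits to Tier4. Subgame-perfect outcome: (Tier4, Budget) with payoffs (6, 7).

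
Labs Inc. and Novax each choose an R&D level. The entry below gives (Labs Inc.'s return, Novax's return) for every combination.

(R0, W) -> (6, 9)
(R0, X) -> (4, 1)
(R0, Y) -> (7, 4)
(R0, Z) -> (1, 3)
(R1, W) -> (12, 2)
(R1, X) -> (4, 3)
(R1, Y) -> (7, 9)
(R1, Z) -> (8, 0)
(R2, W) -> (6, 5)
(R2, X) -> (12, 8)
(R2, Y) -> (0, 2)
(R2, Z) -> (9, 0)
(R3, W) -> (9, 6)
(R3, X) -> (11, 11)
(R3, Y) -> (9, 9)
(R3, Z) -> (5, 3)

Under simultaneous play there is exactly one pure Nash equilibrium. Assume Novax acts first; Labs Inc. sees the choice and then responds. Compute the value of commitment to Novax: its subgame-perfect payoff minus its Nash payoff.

1

Labs Inc. best-responds to each possible Novax move:
- W → Labs Inc. plays R1 (best of 6, 12, 6, 9); Novax gets 2.
- X → Labs Inc. plays R2 (best of 4, 4, 12, 11); Novax gets 8.
- Y → Labs Inc. plays R3 (best of 7, 7, 0, 9); Novax gets 9.
- Z → Labs Inc. plays R2 (best of 1, 8, 9, 5); Novax gets 0.
Among 2, 8, 9, 0, the best is 9 at Y. Subgame-perfect outcome: (R3, Y) with payoffs (9, 9).
For the simultaneous game, intersect best replies.
Labs Inc.'s best replies: W→R1; X→R2; Y→R3; Z→R2.
Novax's best replies: R0→W; R1→Y; R2→X; R3→X.
The unique mutual best reply is (R2, X), giving (12, 8).
Novax's commitment gain: 9 − 8 = 1.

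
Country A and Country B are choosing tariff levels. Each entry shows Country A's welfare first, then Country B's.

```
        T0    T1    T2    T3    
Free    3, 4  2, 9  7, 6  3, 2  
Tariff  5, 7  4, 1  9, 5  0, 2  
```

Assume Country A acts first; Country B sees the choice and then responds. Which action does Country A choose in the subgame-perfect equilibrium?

Tariff

Backward induction with Country A moving first.
- Free: BR = T1, leader payoff 2.
- Tariff: BR = T0, leader payoff 5.
Maximizing over 2, 5, Country A chooses Tariff. Subgame-perfect outcome: (Tariff, T0) with payoffs (5, 7).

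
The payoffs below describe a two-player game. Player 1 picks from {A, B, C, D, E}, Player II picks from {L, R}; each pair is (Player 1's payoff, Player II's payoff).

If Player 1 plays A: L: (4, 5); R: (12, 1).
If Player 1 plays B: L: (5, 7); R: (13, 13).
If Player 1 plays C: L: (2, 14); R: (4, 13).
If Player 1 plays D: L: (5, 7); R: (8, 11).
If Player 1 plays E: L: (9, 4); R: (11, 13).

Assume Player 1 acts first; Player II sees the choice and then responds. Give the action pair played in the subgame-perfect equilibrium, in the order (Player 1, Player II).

(B, R)

Player II best-responds to each possible Player 1 move:
- A: Player II compares 5, 1 and picks L; Player 1 would get 4.
- B: Player II compares 7, 13 and picks R; Player 1 would get 13.
- C: Player II compares 14, 13 and picks L; Player 1 would get 2.
- D: Player II compares 7, 11 and picks R; Player 1 would get 8.
- E: Player II compares 4, 13 and picks R; Player 1 would get 11.
Among 4, 13, 2, 8, 11, the best is 13 at B. Subgame-perfect outcome: (B, R) with payoffs (13, 13).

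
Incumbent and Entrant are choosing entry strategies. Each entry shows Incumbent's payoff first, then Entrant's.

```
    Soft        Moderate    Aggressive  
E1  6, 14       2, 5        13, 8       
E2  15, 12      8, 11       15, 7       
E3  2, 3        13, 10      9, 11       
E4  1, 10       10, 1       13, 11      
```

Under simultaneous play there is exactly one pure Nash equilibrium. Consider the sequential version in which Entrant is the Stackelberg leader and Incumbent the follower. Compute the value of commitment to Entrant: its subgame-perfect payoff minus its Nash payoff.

0

Backward induction with Entrant moving first.
- Soft: BR = E2, leader payoff 12.
- Moderate: BR = E3, leader payoff 10.
- Aggressive: BR = E2, leader payoff 7.
Maximizing over 12, 10, 7, Entrant chooses Soft. Subgame-perfect outcome: (E2, Soft) with payoffs (15, 12).
Under simultaneous play:
Incumbent's best replies: Soft→E2; Moderate→E3; Aggressive→E2.
Entrant's best replies: E1→Soft; E2→Soft; E3→Aggressive; E4→Aggressive.
Only (E2, Soft) has each player best-responding; Nash payoffs (15, 12).
Entrant's commitment gain: 12 − 12 = 0.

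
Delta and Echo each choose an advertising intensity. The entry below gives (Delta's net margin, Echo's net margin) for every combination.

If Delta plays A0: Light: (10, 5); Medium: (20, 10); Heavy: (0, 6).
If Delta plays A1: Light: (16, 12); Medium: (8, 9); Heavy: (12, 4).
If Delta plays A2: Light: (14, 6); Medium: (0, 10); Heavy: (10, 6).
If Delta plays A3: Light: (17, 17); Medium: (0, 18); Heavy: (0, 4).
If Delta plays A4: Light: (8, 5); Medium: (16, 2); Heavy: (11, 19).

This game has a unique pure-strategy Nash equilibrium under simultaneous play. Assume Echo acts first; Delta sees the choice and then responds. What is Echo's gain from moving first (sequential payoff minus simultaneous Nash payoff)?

Backward induction with Echo moving first.
- Light → Delta plays A3 (best of 10, 16, 14, 17, 8); Echo gets 17.
- Medium → Delta plays A0 (best of 20, 8, 0, 0, 16); Echo gets 10.
- Heavy → Delta plays A1 (best of 0, 12, 10, 0, 11); Echo gets 4.
Maximizing over 17, 10, 4, Echo chooses Light. Subgame-perfect outcome: (A3, Light) with payoffs (17, 17).
For the simultaneous game, intersect best replies.
Delta's best replies: Light→A3; Medium→A0; Heavy→A1.
Echo's best replies: A0→Medium; A1→Light; A2→Medium; A3→Medium; A4→Heavy.
The unique mutual best reply is (A0, Medium), giving (20, 10).
Echo's commitment gain: 17 − 10 = 7.

7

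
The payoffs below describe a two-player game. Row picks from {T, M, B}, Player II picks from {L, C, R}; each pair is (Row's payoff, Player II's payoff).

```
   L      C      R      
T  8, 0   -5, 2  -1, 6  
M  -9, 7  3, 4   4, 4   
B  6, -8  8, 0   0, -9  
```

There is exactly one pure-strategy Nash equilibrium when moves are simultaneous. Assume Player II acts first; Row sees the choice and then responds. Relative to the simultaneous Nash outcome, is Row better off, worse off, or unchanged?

worse off

Backward induction with Player II moving first.
- L: BR = T, leader payoff 0.
- C: BR = B, leader payoff 0.
- R: BR = M, leader payoff 4.
Player II's induced payoffs are 0, 0, 4, so Player II commits to R. Subgame-perfect outcome: (M, R) with payoffs (4, 4).
Under simultaneous play:
Row's best replies: L→T; C→B; R→M.
Player II's best replies: T→R; M→L; B→C.
Only (B, C) has each player best-responding; Nash payoffs (8, 0).
Row earns 4 sequentially versus 8 at the Nash outcome: worse off.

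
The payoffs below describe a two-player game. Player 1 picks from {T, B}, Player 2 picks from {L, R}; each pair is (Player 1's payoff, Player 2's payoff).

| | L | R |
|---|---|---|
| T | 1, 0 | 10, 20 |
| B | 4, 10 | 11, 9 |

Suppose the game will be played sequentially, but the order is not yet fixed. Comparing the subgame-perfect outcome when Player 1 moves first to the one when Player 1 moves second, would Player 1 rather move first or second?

If Player 1 leads: Player 2's best replies are T→R, B→L; Player 1's induced payoffs 10, 4; outcome (T, R), payoffs (10, 20).
If Player 2 leads: Player 1's best replies are L→B, R→B; Player 2's induced payoffs 10, 9; outcome (B, L), payoffs (4, 10).
Player 1 gets 10 moving first and 4 moving second, so Player 1 prefers to move first.

first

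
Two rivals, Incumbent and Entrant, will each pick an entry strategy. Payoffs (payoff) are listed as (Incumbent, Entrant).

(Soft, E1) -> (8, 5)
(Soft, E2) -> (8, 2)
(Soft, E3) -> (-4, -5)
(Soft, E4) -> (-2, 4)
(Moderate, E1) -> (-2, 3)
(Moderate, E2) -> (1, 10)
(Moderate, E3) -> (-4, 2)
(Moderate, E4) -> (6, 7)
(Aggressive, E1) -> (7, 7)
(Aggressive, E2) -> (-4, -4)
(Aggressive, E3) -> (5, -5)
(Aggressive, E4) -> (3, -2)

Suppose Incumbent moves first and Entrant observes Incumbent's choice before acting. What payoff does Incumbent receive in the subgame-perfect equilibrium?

8

Solve by backward induction (Incumbent leads).
- Soft: BR = E1, leader payoff 8.
- Moderate: BR = E2, leader payoff 1.
- Aggressive: BR = E1, leader payoff 7.
Incumbent's induced payoffs are 8, 1, 7, so Incumbent commits to Soft. Subgame-perfect outcome: (Soft, E1) with payoffs (8, 5).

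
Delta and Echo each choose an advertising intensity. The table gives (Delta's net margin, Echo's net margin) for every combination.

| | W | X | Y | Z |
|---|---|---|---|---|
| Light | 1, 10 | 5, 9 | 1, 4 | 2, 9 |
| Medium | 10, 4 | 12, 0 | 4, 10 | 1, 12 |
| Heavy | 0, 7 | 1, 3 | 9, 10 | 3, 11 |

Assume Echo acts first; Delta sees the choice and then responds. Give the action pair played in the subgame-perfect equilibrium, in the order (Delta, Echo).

Backward induction with Echo moving first.
- W: Delta compares 1, 10, 0 and picks Medium; Echo would get 4.
- X: Delta compares 5, 12, 1 and picks Medium; Echo would get 0.
- Y: Delta compares 1, 4, 9 and picks Heavy; Echo would get 10.
- Z: Delta compares 2, 1, 3 and picks Heavy; Echo would get 11.
Echo's induced payoffs are 4, 0, 10, 11, so Echo commits to Z. Subgame-perfect outcome: (Heavy, Z) with payoffs (3, 11).

(Heavy, Z)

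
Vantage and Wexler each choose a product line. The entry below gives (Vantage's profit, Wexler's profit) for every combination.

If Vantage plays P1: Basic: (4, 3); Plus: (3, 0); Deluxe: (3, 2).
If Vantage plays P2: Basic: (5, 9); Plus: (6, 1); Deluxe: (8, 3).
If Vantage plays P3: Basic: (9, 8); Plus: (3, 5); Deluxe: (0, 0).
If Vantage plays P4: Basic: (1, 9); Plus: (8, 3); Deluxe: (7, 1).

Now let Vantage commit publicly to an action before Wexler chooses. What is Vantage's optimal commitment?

Wexler best-responds to each possible Vantage move:
- P1: Wexler compares 3, 0, 2 and picks Basic; Vantage would get 4.
- P2: Wexler compares 9, 1, 3 and picks Basic; Vantage would get 5.
- P3: Wexler compares 8, 5, 0 and picks Basic; Vantage would get 9.
- P4: Wexler compares 9, 3, 1 and picks Basic; Vantage would get 1.
Among 4, 5, 9, 1, the best is 9 at P3. Subgame-perfect outcome: (P3, Basic) with payoffs (9, 8).

P3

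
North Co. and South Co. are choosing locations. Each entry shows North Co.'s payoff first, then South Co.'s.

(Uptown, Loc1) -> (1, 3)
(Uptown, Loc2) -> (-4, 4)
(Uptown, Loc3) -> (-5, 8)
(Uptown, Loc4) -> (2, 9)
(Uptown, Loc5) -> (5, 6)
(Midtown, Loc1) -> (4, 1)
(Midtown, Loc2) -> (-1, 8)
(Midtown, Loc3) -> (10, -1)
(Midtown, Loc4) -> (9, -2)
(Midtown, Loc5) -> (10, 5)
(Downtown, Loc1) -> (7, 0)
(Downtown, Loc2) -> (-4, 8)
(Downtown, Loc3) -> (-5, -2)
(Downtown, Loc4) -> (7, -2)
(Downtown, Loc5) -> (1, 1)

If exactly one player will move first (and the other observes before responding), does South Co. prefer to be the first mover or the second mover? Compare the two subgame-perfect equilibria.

second

If North Co. leads: South Co.'s best replies are Uptown→Loc4, Midtown→Loc2, Downtown→Loc2; North Co.'s induced payoffs 2, -1, -4; outcome (Uptown, Loc4), payoffs (2, 9).
If South Co. leads: North Co.'s best replies are Loc1→Downtown, Loc2→Midtown, Loc3→Midtown, Loc4→Midtown, Loc5→Midtown; South Co.'s induced payoffs 0, 8, -1, -2, 5; outcome (Midtown, Loc2), payoffs (-1, 8).
South Co. gets 8 moving first and 9 moving second, so South Co. prefers to move second.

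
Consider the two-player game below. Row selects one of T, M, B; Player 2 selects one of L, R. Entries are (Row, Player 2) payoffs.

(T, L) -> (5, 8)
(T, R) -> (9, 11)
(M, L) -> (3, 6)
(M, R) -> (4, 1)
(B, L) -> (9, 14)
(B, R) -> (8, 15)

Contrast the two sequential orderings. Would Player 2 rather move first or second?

first

If Row leads: Player 2's best replies are T→R, M→L, B→R; Row's induced payoffs 9, 3, 8; outcome (T, R), payoffs (9, 11).
If Player 2 leads: Row's best replies are L→B, R→T; Player 2's induced payoffs 14, 11; outcome (B, L), payoffs (9, 14).
Player 2 gets 14 moving first and 11 moving second, so Player 2 prefers to move first.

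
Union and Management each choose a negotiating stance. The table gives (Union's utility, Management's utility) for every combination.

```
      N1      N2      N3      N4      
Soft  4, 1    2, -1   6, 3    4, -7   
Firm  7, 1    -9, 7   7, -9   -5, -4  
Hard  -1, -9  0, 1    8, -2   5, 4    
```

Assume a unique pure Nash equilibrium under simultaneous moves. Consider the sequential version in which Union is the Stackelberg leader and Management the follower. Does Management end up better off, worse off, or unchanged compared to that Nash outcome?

worse off

Management best-responds to each possible Union move:
- Soft → Management plays N3 (best of 1, -1, 3, -7); Union gets 6.
- Firm → Management plays N2 (best of 1, 7, -9, -4); Union gets -9.
- Hard → Management plays N4 (best of -9, 1, -2, 4); Union gets 5.
Among 6, -9, 5, the best is 6 at Soft. Subgame-perfect outcome: (Soft, N3) with payoffs (6, 3).
Now find the simultaneous Nash equilibrium.
Union's best replies: N1→Firm; N2→Soft; N3→Hard; N4→Hard.
Management's best replies: Soft→N3; Firm→N2; Hard→N4.
The unique mutual best reply is (Hard, N4), giving (5, 4).
Management earns 3 sequentially versus 4 at the Nash outcome: worse off.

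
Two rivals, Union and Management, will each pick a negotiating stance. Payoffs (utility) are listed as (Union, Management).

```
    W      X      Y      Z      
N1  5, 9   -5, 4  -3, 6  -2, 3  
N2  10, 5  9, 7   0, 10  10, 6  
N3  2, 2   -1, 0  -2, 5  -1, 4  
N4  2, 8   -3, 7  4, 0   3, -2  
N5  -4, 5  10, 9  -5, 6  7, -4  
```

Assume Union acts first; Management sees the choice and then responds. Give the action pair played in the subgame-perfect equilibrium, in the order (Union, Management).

(N5, X)

Work backward from Management's decision.
- N1: BR = W, leader payoff 5.
- N2: BR = Y, leader payoff 0.
- N3: BR = Y, leader payoff -2.
- N4: BR = W, leader payoff 2.
- N5: BR = X, leader payoff 10.
Among 5, 0, -2, 2, 10, the best is 10 at N5. Subgame-perfect outcome: (N5, X) with payoffs (10, 9).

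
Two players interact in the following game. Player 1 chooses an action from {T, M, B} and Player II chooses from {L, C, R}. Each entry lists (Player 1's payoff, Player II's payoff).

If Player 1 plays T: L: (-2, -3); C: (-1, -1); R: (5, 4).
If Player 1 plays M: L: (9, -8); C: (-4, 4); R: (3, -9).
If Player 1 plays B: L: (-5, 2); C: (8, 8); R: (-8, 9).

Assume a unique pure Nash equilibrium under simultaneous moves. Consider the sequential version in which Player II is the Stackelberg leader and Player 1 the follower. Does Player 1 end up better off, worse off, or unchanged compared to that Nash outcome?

Work backward from Player 1's decision.
- L: BR = M, leader payoff -8.
- C: BR = B, leader payoff 8.
- R: BR = T, leader payoff 4.
Among -8, 8, 4, the best is 8 at C. Subgame-perfect outcome: (B, C) with payoffs (8, 8).
Now find the simultaneous Nash equilibrium.
Player 1's best replies: L→M; C→B; R→T.
Player II's best replies: T→R; M→C; B→R.
Only (T, R) has each player best-responding; Nash payoffs (5, 4).
Player 1 earns 8 sequentially versus 5 at the Nash outcome: better off.

better off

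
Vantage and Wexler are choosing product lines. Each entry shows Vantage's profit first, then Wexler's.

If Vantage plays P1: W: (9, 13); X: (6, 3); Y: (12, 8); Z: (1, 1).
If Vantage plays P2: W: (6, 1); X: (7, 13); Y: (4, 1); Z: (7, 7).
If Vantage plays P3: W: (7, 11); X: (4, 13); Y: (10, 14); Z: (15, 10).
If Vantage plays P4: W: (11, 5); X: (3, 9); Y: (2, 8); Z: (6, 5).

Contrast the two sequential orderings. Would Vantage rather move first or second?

If Vantage leads: Wexler's best replies are P1→W, P2→X, P3→Y, P4→X; Vantage's induced payoffs 9, 7, 10, 3; outcome (P3, Y), payoffs (10, 14).
If Wexler leads: Vantage's best replies are W→P4, X→P2, Y→P1, Z→P3; Wexler's induced payoffs 5, 13, 8, 10; outcome (P2, X), payoffs (7, 13).
Vantage gets 10 moving first and 7 moving second, so Vantage prefers to move first.

first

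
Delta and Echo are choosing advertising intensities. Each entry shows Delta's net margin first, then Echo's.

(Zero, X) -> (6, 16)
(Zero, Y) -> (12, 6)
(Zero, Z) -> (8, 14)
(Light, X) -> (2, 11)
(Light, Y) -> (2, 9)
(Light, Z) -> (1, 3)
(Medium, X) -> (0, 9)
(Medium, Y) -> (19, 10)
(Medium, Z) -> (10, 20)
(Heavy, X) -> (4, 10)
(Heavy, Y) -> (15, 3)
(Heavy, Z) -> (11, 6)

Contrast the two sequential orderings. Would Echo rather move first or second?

second

If Delta leads: Echo's best replies are Zero→X, Light→X, Medium→Z, Heavy→X; Delta's induced payoffs 6, 2, 10, 4; outcome (Medium, Z), payoffs (10, 20).
If Echo leads: Delta's best replies are X→Zero, Y→Medium, Z→Heavy; Echo's induced payoffs 16, 10, 6; outcome (Zero, X), payoffs (6, 16).
Echo gets 16 moving first and 20 moving second, so Echo prefers to move second.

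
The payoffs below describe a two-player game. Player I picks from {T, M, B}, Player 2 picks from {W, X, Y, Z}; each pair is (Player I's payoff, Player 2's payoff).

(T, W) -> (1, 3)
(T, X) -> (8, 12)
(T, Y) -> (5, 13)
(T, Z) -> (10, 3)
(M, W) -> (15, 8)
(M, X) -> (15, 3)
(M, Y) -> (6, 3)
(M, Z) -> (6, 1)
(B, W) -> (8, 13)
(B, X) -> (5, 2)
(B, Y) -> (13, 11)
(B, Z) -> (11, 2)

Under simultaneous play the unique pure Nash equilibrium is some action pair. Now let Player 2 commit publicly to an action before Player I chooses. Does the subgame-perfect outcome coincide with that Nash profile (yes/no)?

no

Backward induction with Player 2 moving first.
- W: BR = M, leader payoff 8.
- X: BR = M, leader payoff 3.
- Y: BR = B, leader payoff 11.
- Z: BR = B, leader payoff 2.
Maximizing over 8, 3, 11, 2, Player 2 chooses Y. Subgame-perfect outcome: (B, Y) with payoffs (13, 11).
For the simultaneous game, intersect best replies.
Player I's best replies: W→M; X→M; Y→B; Z→B.
Player 2's best replies: T→Y; M→W; B→W.
Only (M, W) has each player best-responding; Nash payoffs (15, 8).
Sequential outcome (B, Y) differs from the Nash profile (M, W).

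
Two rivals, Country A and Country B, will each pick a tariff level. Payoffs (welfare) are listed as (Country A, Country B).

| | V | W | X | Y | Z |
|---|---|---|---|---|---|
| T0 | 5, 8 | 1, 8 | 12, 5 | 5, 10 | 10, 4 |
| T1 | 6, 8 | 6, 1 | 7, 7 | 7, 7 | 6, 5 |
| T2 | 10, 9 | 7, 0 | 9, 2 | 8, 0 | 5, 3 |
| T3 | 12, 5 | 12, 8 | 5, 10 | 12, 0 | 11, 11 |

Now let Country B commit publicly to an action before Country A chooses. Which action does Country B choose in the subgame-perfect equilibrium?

Z

Solve by backward induction (Country B leads).
- V: Country A compares 5, 6, 10, 12 and picks T3; Country B would get 5.
- W: Country A compares 1, 6, 7, 12 and picks T3; Country B would get 8.
- X: Country A compares 12, 7, 9, 5 and picks T0; Country B would get 5.
- Y: Country A compares 5, 7, 8, 12 and picks T3; Country B would get 0.
- Z: Country A compares 10, 6, 5, 11 and picks T3; Country B would get 11.
Maximizing over 5, 8, 5, 0, 11, Country B chooses Z. Subgame-perfect outcome: (T3, Z) with payoffs (11, 11).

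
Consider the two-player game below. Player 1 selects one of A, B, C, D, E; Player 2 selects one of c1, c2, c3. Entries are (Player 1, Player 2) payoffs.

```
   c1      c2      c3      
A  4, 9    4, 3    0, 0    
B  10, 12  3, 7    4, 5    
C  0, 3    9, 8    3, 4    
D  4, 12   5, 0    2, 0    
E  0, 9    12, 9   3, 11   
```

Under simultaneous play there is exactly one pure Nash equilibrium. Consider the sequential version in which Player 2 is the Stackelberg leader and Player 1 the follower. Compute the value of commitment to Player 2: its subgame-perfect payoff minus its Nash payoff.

Backward induction with Player 2 moving first.
- c1: Player 1 compares 4, 10, 0, 4, 0 and picks B; Player 2 would get 12.
- c2: Player 1 compares 4, 3, 9, 5, 12 and picks E; Player 2 would get 9.
- c3: Player 1 compares 0, 4, 3, 2, 3 and picks B; Player 2 would get 5.
Player 2's induced payoffs are 12, 9, 5, so Player 2 commits to c1. Subgame-perfect outcome: (B, c1) with payoffs (10, 12).
Now find the simultaneous Nash equilibrium.
Player 1's best replies: c1→B; c2→E; c3→B.
Player 2's best replies: A→c1; B→c1; C→c2; D→c1; E→c3.
The unique mutual best reply is (B, c1), giving (10, 12).
Player 2's commitment gain: 12 − 12 = 0.

0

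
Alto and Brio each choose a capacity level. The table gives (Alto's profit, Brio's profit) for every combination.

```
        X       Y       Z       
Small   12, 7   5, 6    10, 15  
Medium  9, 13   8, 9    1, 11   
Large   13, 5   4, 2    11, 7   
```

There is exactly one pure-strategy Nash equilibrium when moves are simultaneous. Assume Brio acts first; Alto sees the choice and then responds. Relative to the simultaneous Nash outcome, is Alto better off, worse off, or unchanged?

Alto best-responds to each possible Brio move:
- X: BR = Large, leader payoff 5.
- Y: BR = Medium, leader payoff 9.
- Z: BR = Large, leader payoff 7.
Maximizing over 5, 9, 7, Brio chooses Y. Subgame-perfect outcome: (Medium, Y) with payoffs (8, 9).
Under simultaneous play:
Alto's best replies: X→Large; Y→Medium; Z→Large.
Brio's best replies: Small→Z; Medium→X; Large→Z.
Only (Large, Z) has each player best-responding; Nash payoffs (11, 7).
Alto earns 8 sequentially versus 11 at the Nash outcome: worse off.

worse off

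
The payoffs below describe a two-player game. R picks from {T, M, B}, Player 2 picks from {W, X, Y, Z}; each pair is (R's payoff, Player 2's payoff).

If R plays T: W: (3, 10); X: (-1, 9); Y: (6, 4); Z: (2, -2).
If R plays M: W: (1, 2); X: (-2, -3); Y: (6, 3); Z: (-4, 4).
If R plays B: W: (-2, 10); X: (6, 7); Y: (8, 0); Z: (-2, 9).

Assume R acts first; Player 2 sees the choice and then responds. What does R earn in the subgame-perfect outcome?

3

Backward induction with R moving first.
- T: Player 2 compares 10, 9, 4, -2 and picks W; R would get 3.
- M: Player 2 compares 2, -3, 3, 4 and picks Z; R would get -4.
- B: Player 2 compares 10, 7, 0, 9 and picks W; R would get -2.
Among 3, -4, -2, the best is 3 at T. Subgame-perfect outcome: (T, W) with payoffs (3, 10).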